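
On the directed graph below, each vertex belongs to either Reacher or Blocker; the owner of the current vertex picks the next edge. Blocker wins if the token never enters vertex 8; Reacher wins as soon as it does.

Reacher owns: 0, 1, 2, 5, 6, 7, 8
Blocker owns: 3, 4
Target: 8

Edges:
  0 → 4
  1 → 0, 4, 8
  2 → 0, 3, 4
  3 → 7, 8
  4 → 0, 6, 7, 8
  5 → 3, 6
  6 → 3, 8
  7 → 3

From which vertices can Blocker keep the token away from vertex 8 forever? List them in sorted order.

0, 2, 3, 4, 7

A0 = {8}
A1: add {1, 6} — 1 (Reacher) has 1→8; 6 (Reacher) has 6→8.
A2: add {5} — 5 (Reacher) has 5→6.
A3 = A2; e.g. 0 (Reacher) has no edge into A2. Fixed point.
Reacher's attractor = {1, 5, 6, 8}; Blocker avoids the target exactly from the complement.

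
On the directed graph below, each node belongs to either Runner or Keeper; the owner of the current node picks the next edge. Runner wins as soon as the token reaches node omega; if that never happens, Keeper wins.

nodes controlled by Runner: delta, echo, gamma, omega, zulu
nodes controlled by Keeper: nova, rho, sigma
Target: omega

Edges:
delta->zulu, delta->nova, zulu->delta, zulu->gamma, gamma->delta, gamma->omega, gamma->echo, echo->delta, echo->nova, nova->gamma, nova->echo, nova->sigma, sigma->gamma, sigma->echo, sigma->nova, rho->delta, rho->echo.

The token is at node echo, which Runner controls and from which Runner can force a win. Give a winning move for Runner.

delta

A0 = {omega}
A1: add {gamma} — gamma (Runner) has gamma→omega.
A2: add {zulu} — zulu (Runner) has zulu→gamma.
A3: add {delta} — delta (Runner) has delta→zulu.
A4: add {echo} — echo (Runner) has echo→delta.
A5: add {rho} — rho (Keeper): all of {delta, echo} already in.
A6 = A5; e.g. nova (Keeper) can still go to sigma. Fixed point.
From echo, successor delta is in the attractor (rank 3); the other successor nova is not.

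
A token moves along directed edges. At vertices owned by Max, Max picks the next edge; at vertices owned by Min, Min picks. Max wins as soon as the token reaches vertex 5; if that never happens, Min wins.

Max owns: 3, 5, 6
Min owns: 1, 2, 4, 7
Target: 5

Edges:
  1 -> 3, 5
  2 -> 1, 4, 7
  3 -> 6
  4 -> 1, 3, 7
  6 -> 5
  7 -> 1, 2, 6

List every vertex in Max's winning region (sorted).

1, 3, 5, 6

A0 = {5}
A1: add {6} — 6 (Max) has 6→5.
A2: add {3} — 3 (Max) has 3→6.
A3: add {1} — 1 (Min): all of {3, 5} already in.
A4 = A3; e.g. 2 (Min) can still go to 4. Fixed point.
Max's winning region = {1, 3, 5, 6}.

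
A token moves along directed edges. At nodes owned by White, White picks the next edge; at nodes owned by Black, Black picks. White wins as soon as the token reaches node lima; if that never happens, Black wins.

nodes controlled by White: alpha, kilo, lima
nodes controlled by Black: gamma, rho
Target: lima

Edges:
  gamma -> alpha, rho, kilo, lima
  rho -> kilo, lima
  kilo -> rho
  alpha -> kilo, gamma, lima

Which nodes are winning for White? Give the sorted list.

alpha, lima

A0 = {lima}
A1: add {alpha} — alpha (White) has alpha→lima.
A2 = A1; e.g. rho (Black) can still go to kilo. Fixed point.
White's winning region = {alpha, lima}.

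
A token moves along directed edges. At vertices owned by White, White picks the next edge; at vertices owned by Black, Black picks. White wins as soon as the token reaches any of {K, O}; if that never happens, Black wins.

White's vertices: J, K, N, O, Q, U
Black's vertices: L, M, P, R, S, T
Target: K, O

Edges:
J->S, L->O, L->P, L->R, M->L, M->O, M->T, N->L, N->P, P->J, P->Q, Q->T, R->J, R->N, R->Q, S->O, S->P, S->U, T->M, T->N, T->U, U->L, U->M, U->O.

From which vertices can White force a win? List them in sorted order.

K, O, U

A0 = {K, O}
A1: add {U} — U (White) has U→O.
A2 = A1; e.g. J (White) has no edge into A1. Fixed point.
White's winning region = {K, O, U}.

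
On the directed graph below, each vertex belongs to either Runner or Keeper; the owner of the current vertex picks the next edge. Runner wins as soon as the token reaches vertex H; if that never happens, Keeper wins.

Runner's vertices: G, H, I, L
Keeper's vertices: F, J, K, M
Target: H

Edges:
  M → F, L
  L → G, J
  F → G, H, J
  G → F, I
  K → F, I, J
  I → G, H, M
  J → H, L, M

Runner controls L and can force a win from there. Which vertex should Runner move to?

A0 = {H}
A1: add {I} — I (Runner) has I→H.
A2: add {G} — G (Runner) has G→I.
A3: add {L} — L (Runner) has L→G.
A4 = A3; e.g. F (Keeper) can still go to J. Fixed point.
From L, successor G is in the attractor (rank 2); the other successor J is not.

G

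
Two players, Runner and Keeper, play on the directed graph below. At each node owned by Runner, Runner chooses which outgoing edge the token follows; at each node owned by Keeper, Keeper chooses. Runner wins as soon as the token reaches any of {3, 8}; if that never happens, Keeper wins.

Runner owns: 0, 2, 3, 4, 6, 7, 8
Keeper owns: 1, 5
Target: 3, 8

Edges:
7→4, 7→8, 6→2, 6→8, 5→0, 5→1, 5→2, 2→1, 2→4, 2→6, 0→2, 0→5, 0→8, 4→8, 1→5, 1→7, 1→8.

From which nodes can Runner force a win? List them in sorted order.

A0 = {3, 8}
A1: add {0, 4, 6, 7} — 0 (Runner) has 0→8; 4 (Runner) has 4→8; 6 (Runner) has 6→8; 7 (Runner) has 7→8.
A2: add {2} — 2 (Runner) has 2→4.
A3 = A2; e.g. 1 (Keeper) can still go to 5. Fixed point.
Runner's winning region = {0, 2, 3, 4, 6, 7, 8}.

0, 2, 3, 4, 6, 7, 8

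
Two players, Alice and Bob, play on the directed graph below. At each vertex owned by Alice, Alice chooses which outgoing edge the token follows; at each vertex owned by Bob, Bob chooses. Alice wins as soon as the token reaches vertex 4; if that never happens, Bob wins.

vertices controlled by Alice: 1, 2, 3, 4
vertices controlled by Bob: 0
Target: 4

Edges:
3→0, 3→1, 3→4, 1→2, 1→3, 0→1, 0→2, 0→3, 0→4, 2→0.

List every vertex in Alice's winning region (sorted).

A0 = {4}
A1: add {3} — 3 (Alice) has 3→4.
A2: add {1} — 1 (Alice) has 1→3.
A3 = A2; e.g. 0 (Bob) can still go to 2. Fixed point.
Alice's winning region = {1, 3, 4}.

1, 3, 4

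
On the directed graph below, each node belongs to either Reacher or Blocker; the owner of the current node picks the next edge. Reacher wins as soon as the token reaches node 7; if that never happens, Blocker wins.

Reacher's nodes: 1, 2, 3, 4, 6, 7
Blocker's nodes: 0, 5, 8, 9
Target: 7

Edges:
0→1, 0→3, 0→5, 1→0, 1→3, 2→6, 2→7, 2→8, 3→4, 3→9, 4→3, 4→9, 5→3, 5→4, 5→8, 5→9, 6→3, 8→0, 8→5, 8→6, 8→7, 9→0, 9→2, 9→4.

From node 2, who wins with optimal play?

A0 = {7}
A1: add {2} — 2 (Reacher) has 2→7.
A2 = A1; e.g. 0 (Blocker) can still go to 1. Fixed point.
2 ∈ A1, so Reacher can force the target.

Reacher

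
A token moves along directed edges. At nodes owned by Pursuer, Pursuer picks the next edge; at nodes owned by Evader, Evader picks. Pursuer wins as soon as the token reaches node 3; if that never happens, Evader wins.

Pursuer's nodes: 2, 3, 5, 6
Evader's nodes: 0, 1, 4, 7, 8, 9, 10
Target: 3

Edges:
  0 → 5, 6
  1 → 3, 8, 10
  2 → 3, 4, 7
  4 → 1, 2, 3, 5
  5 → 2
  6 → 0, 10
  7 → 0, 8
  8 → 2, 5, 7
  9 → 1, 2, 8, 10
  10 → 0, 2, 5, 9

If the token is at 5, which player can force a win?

A0 = {3}
A1: add {2} — 2 (Pursuer) has 2→3.
A2: add {5} — 5 (Pursuer) has 5→2.
A3 = A2; e.g. 0 (Evader) can still go to 6. Fixed point.
5 ∈ A2, so Pursuer can force the target.

Pursuer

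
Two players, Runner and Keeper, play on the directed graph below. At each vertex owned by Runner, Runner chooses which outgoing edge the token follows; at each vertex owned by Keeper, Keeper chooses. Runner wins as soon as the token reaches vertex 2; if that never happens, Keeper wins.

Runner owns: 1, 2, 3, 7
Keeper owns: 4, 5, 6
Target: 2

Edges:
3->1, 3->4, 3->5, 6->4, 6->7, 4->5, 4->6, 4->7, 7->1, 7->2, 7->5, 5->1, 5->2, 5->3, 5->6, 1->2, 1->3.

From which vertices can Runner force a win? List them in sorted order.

A0 = {2}
A1: add {1, 7} — 1 (Runner) has 1→2; 7 (Runner) has 7→2.
A2: add {3} — 3 (Runner) has 3→1.
A3 = A2; e.g. 4 (Keeper) can still go to 5. Fixed point.
Runner's winning region = {1, 2, 3, 7}.

1, 2, 3, 7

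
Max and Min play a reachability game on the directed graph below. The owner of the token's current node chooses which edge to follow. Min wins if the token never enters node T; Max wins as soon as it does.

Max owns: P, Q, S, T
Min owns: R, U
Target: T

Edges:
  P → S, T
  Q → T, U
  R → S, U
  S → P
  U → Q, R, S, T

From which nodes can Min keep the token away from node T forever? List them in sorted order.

A0 = {T}
A1: add {P, Q} — P (Max) has P→T; Q (Max) has Q→T.
A2: add {S} — S (Max) has S→P.
A3 = A2; e.g. R (Min) can still go to U. Fixed point.
Max's attractor = {P, Q, S, T}; Min avoids the target exactly from the complement.

R, U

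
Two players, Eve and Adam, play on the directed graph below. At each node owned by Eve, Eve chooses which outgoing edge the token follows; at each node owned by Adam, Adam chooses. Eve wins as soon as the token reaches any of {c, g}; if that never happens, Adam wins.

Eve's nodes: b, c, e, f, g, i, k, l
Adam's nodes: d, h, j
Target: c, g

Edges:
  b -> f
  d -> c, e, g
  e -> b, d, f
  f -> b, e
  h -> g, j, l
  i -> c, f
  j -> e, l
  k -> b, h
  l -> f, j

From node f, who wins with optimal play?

Adam

A0 = {c, g}
A1: add {i} — i (Eve) has i→c.
A2 = A1; e.g. b (Eve) has no edge into A1. Fixed point.
f never enters the attractor, so Adam can avoid the target forever.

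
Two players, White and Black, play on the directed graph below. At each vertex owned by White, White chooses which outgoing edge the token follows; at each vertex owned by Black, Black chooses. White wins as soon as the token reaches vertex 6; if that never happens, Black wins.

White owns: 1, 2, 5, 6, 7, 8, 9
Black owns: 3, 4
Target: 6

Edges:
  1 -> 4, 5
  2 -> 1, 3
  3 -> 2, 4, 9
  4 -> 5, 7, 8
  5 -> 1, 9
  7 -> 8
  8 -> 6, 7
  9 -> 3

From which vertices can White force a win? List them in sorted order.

6, 7, 8

A0 = {6}
A1: add {8} — 8 (White) has 8→6.
A2: add {7} — 7 (White) has 7→8.
A3 = A2; e.g. 1 (White) has no edge into A2. Fixed point.
White's winning region = {6, 7, 8}.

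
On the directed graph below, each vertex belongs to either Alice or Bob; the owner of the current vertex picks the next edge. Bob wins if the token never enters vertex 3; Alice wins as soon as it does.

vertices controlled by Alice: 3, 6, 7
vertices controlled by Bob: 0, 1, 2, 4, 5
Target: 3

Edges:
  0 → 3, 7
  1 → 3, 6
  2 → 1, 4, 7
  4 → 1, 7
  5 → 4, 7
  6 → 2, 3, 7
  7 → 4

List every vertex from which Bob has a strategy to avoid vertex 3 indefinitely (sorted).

A0 = {3}
A1: add {6} — 6 (Alice) has 6→3.
A2: add {1} — 1 (Bob): all of {3, 6} already in.
A3 = A2; e.g. 0 (Bob) can still go to 7. Fixed point.
Alice's attractor = {1, 3, 6}; Bob avoids the target exactly from the complement.

0, 2, 4, 5, 7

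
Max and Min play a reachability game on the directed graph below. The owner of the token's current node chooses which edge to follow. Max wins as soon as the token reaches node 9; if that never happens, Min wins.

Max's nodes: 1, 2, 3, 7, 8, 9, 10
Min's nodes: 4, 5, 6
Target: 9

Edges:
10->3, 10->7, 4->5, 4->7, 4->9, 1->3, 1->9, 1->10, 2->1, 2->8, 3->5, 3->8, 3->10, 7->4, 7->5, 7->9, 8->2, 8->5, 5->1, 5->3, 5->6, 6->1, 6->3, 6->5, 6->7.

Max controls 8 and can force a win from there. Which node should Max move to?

2

A0 = {9}
A1: add {1, 7} — 1 (Max) has 1→9; 7 (Max) has 7→9.
A2: add {2, 10} — 2 (Max) has 2→1; 10 (Max) has 10→7.
A3: add {3, 8} — 3 (Max) has 3→10; 8 (Max) has 8→2.
A4 = A3; e.g. 4 (Min) can still go to 5. Fixed point.
From 8, successor 2 is in the attractor (rank 2); the other successor 5 is not.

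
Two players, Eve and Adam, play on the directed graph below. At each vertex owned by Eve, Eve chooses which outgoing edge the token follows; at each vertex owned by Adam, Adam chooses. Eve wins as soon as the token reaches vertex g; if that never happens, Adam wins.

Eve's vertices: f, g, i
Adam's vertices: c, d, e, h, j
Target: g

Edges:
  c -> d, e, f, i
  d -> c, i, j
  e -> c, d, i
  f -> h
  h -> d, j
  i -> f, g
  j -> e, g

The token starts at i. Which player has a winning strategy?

Eve

A0 = {g}
A1: add {i} — i (Eve) has i→g.
A2 = A1; e.g. c (Adam) can still go to d. Fixed point.
i ∈ A1, so Eve can force the target.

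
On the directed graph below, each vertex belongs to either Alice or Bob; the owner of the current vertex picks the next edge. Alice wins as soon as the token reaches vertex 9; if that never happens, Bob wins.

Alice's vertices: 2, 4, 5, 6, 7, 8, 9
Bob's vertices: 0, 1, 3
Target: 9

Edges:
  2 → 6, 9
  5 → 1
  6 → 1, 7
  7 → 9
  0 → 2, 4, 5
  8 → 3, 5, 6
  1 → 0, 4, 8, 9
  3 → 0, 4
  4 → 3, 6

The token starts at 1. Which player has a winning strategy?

A0 = {9}
A1: add {2, 7} — 2 (Alice) has 2→9; 7 (Alice) has 7→9.
A2: add {6} — 6 (Alice) has 6→7.
A3: add {4, 8} — 4 (Alice) has 4→6; 8 (Alice) has 8→6.
A4 = A3; e.g. 0 (Bob) can still go to 5. Fixed point.
1 never enters the attractor, so Bob can avoid the target forever.

Bob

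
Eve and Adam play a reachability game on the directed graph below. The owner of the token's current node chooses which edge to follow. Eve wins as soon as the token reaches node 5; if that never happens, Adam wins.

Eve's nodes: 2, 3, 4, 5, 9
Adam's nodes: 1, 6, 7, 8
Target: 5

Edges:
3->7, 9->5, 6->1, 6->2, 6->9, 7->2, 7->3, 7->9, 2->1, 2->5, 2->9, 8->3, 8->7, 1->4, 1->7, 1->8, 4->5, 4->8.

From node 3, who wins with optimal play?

Adam

A0 = {5}
A1: add {2, 4, 9} — 2 (Eve) has 2→5; 4 (Eve) has 4→5; 9 (Eve) has 9→5.
A2 = A1; e.g. 1 (Adam) can still go to 7. Fixed point.
3 never enters the attractor, so Adam can avoid the target forever.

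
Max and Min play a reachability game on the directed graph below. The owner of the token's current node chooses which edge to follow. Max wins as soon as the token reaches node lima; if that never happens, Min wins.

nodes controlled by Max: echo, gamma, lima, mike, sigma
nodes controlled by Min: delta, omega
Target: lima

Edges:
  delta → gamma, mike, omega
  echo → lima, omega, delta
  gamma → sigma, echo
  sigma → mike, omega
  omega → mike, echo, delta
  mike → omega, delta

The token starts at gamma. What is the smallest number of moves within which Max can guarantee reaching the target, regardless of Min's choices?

2

A0 = {lima}
A1: add {echo} — echo (Max) has echo→lima.
A2: add {gamma} — gamma (Max) has gamma→echo.
A3 = A2; e.g. mike (Max) has no edge into A2. Fixed point.
gamma enters the attractor at level 2, so Max can force the target in 2 moves from there.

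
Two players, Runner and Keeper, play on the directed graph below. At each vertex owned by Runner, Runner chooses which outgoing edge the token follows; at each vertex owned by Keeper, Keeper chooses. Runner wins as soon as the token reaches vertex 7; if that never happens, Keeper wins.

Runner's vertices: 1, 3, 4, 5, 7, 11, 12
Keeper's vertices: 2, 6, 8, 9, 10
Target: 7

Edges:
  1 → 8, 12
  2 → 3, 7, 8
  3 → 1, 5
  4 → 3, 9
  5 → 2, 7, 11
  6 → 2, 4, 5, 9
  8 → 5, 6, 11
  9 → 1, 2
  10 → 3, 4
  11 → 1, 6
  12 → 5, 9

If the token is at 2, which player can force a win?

Keeper

A0 = {7}
A1: add {5} — 5 (Runner) has 5→7.
A2: add {3, 12} — 3 (Runner) has 3→5; 12 (Runner) has 12→5.
A3: add {1, 4} — 1 (Runner) has 1→12; 4 (Runner) has 4→3.
A4: add {10, 11} — 10 (Keeper): all of {3, 4} already in; 11 (Runner) has 11→1.
A5 = A4; e.g. 2 (Keeper) can still go to 8. Fixed point.
2 never enters the attractor, so Keeper can avoid the target forever.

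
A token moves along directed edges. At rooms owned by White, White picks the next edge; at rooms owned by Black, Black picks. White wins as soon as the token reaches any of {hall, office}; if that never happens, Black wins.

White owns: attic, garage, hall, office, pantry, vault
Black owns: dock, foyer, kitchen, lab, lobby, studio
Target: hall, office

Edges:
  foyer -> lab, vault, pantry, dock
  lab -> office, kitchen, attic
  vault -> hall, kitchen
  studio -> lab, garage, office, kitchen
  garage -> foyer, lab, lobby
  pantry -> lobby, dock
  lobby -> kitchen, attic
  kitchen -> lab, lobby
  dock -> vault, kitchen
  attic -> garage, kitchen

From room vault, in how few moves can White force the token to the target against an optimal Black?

1

A0 = {hall, office}
A1: add {vault} — vault (White) has vault→hall.
A2 = A1; e.g. foyer (Black) can still go to lab. Fixed point.
vault enters the attractor at level 1, so White can force the target in 1 move from there.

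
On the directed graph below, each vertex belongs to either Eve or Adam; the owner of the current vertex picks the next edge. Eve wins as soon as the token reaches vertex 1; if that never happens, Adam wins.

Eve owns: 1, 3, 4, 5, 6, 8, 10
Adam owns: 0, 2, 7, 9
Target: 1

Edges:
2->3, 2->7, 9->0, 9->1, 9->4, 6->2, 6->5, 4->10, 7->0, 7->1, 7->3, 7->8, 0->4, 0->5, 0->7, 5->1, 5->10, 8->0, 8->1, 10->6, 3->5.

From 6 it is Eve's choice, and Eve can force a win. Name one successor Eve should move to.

5

A0 = {1}
A1: add {5, 8} — 5 (Eve) has 5→1; 8 (Eve) has 8→1.
A2: add {3, 6} — 3 (Eve) has 3→5; 6 (Eve) has 6→5.
A3: add {10} — 10 (Eve) has 10→6.
A4: add {4} — 4 (Eve) has 4→10.
A5 = A4; e.g. 0 (Adam) can still go to 7. Fixed point.
From 6, successor 5 is in the attractor (rank 1); the other successor 2 is not.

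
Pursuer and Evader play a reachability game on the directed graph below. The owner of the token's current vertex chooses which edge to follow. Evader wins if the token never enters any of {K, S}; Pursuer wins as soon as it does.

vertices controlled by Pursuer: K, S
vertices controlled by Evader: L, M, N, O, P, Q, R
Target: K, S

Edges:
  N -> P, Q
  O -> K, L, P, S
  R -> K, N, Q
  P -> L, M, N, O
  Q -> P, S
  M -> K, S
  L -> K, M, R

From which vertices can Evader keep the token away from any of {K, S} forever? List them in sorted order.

A0 = {K, S}
A1: add {M} — M (Evader): all of {K, S} already in.
A2 = A1; e.g. L (Evader) can still go to R. Fixed point.
Pursuer's attractor = {K, M, S}; Evader avoids the target exactly from the complement.

L, N, O, P, Q, R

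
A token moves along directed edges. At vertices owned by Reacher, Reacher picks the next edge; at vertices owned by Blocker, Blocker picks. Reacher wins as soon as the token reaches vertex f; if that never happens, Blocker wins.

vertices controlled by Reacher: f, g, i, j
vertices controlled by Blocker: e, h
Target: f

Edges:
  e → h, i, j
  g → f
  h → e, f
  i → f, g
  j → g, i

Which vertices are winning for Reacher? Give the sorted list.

f, g, i, j

A0 = {f}
A1: add {g, i} — g (Reacher) has g→f; i (Reacher) has i→f.
A2: add {j} — j (Reacher) has j→g.
A3 = A2; e.g. e (Blocker) can still go to h. Fixed point.
Reacher's winning region = {f, g, i, j}.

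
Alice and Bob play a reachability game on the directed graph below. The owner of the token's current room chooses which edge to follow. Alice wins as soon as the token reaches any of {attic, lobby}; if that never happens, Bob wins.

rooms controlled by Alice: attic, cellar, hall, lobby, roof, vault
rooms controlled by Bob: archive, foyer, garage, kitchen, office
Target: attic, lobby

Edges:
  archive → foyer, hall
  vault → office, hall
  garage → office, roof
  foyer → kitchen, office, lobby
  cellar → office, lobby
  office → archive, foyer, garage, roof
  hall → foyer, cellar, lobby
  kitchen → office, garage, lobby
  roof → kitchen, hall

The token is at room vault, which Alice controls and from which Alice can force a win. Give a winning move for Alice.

A0 = {attic, lobby}
A1: add {cellar, hall} — cellar (Alice) has cellar→lobby; hall (Alice) has hall→lobby.
A2: add {roof, vault} — roof (Alice) has roof→hall; vault (Alice) has vault→hall.
A3 = A2; e.g. archive (Bob) can still go to foyer. Fixed point.
From vault, successor hall is in the attractor (rank 1); the other successor office is not.

hall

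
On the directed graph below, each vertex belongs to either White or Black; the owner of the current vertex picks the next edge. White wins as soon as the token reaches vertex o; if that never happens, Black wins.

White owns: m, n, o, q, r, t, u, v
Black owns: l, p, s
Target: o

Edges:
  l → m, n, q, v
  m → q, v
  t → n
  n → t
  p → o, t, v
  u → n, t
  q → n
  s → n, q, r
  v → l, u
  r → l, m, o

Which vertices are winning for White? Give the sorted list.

A0 = {o}
A1: add {r} — r (White) has r→o.
A2 = A1; e.g. l (Black) can still go to m. Fixed point.
White's winning region = {o, r}.

o, r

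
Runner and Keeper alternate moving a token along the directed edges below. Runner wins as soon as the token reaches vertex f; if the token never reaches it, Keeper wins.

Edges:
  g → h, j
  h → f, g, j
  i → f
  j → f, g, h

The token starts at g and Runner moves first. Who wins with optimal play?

Keeper

Track states (vertex, player-to-move).
A0 = {(f,Runner), (f,Keeper)}
A1: add {(h,Runner), (i,Runner), (i,Keeper), (j,Runner)}.
A2: add {(g,Keeper)}.
A3 = A2; e.g. (g,Runner) stays out. (g,Runner) never enters ⇒ Keeper avoids the target.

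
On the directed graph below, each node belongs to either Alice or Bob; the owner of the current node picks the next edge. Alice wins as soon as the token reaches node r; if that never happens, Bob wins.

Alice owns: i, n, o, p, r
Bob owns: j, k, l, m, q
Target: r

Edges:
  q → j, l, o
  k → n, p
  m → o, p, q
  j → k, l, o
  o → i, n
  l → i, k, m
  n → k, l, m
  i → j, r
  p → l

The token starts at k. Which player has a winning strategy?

Bob

A0 = {r}
A1: add {i} — i (Alice) has i→r.
A2: add {o} — o (Alice) has o→i.
A3 = A2; e.g. j (Bob) can still go to k. Fixed point.
k never enters the attractor, so Bob can avoid the target forever.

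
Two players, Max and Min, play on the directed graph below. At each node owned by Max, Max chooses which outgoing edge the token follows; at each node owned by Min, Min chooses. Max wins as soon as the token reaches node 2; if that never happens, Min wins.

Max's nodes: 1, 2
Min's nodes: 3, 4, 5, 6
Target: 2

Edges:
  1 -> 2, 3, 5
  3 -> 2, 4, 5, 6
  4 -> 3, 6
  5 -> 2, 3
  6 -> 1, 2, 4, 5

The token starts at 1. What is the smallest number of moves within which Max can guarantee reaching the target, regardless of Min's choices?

1

A0 = {2}
A1: add {1} — 1 (Max) has 1→2.
A2 = A1; e.g. 3 (Min) can still go to 4. Fixed point.
1 enters the attractor at level 1, so Max can force the target in 1 move from there.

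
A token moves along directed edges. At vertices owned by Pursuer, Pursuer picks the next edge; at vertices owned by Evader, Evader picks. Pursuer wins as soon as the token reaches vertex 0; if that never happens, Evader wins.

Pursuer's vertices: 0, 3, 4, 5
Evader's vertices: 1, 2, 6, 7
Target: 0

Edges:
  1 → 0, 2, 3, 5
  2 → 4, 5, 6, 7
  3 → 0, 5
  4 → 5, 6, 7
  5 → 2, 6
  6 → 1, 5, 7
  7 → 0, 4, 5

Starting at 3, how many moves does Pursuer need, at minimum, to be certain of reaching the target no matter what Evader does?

1

A0 = {0}
A1: add {3} — 3 (Pursuer) has 3→0.
A2 = A1; e.g. 1 (Evader) can still go to 2. Fixed point.
3 enters the attractor at level 1, so Pursuer can force the target in 1 move from there.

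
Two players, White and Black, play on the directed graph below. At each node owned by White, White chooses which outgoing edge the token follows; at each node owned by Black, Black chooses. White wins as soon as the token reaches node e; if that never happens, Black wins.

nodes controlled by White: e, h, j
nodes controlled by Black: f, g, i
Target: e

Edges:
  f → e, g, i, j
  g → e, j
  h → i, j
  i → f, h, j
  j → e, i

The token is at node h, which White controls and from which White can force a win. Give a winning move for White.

j

A0 = {e}
A1: add {j} — j (White) has j→e.
A2: add {g, h} — g (Black): all of {e, j} already in; h (White) has h→j.
A3 = A2; e.g. f (Black) can still go to i. Fixed point.
From h, successor j is in the attractor (rank 1); the other successor i is not.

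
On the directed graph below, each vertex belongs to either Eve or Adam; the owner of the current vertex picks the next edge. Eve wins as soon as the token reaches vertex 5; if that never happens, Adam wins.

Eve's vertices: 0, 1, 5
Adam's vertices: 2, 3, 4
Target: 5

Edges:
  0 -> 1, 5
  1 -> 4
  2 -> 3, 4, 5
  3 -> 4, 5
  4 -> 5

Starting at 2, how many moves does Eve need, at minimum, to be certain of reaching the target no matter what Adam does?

A0 = {5}
A1: add {0, 4} — 0 (Eve) has 0→5; 4 (Adam): all of {5} already in.
A2: add {1, 3} — 1 (Eve) has 1→4; 3 (Adam): all of {4, 5} already in.
A3: add {2} — 2 (Adam): all of {3, 4, 5} already in.
A3 = all vertices. Fixed point.
2 enters the attractor at level 3, so Eve can force the target in 3 moves from there.

3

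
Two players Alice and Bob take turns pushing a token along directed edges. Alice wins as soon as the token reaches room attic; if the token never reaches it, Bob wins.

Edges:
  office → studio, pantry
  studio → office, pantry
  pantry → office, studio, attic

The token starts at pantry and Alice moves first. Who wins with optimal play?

Alice

Track states (vertex, player-to-move).
A0 = {(attic,Alice), (attic,Bob)}
A1: add {(pantry,Alice)}.
(pantry,Alice) ∈ A1 ⇒ Alice forces the target.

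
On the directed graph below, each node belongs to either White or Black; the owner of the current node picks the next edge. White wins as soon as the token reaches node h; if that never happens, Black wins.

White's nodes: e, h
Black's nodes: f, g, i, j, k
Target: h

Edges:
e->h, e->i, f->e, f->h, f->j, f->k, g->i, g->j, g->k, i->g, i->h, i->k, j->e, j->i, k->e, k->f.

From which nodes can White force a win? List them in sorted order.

e, h

A0 = {h}
A1: add {e} — e (White) has e→h.
A2 = A1; e.g. f (Black) can still go to j. Fixed point.
White's winning region = {e, h}.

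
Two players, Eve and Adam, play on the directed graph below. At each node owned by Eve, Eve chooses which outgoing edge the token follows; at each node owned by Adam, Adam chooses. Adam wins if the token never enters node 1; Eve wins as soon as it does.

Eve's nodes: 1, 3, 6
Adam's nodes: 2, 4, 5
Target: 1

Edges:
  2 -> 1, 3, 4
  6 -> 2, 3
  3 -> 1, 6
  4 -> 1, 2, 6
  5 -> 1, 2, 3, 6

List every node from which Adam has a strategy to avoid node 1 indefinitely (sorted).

2, 4, 5

A0 = {1}
A1: add {3} — 3 (Eve) has 3→1.
A2: add {6} — 6 (Eve) has 6→3.
A3 = A2; e.g. 2 (Adam) can still go to 4. Fixed point.
Eve's attractor = {1, 3, 6}; Adam avoids the target exactly from the complement.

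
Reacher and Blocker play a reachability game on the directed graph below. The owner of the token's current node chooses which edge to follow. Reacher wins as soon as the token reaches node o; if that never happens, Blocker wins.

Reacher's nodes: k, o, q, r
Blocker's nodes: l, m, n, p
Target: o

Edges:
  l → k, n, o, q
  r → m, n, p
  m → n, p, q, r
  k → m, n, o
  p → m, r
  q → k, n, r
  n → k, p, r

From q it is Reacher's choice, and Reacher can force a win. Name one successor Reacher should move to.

k

A0 = {o}
A1: add {k} — k (Reacher) has k→o.
A2: add {q} — q (Reacher) has q→k.
A3 = A2; e.g. l (Blocker) can still go to n. Fixed point.
From q, successor k is in the attractor (rank 1); the other successors n, r are not.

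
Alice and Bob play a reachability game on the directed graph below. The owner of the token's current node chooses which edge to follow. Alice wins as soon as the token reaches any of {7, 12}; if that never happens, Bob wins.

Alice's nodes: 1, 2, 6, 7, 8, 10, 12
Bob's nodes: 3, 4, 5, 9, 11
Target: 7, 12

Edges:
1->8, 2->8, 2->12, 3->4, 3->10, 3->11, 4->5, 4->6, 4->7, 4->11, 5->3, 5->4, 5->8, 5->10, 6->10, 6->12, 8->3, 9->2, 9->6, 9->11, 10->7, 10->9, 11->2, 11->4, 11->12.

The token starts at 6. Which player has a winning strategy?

Alice

A0 = {7, 12}
A1: add {2, 6, 10} — 2 (Alice) has 2→12; 6 (Alice) has 6→12; 10 (Alice) has 10→7.
A2 = A1; e.g. 1 (Alice) has no edge into A1. Fixed point.
6 ∈ A1, so Alice can force the target.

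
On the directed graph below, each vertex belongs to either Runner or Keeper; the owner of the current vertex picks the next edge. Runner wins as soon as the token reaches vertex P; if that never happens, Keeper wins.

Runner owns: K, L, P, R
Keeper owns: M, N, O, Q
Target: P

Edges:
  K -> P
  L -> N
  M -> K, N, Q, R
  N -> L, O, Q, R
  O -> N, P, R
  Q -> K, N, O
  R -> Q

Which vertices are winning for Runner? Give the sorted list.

A0 = {P}
A1: add {K} — K (Runner) has K→P.
A2 = A1; e.g. L (Runner) has no edge into A1. Fixed point.
Runner's winning region = {K, P}.

K, P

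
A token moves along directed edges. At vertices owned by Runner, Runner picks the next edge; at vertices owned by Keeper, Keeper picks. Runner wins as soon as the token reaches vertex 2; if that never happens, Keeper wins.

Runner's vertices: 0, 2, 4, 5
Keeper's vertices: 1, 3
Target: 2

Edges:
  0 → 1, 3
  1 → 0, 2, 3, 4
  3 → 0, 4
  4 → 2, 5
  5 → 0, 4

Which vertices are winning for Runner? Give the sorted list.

A0 = {2}
A1: add {4} — 4 (Runner) has 4→2.
A2: add {5} — 5 (Runner) has 5→4.
A3 = A2; e.g. 0 (Runner) has no edge into A2. Fixed point.
Runner's winning region = {2, 4, 5}.

2, 4, 5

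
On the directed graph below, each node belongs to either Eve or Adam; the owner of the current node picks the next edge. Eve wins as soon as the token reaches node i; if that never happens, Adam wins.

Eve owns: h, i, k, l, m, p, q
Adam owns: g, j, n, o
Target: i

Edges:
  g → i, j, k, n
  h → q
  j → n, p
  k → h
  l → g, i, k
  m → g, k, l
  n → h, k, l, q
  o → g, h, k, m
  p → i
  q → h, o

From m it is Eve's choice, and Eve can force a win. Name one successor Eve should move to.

A0 = {i}
A1: add {l, p} — l (Eve) has l→i; p (Eve) has p→i.
A2: add {m} — m (Eve) has m→l.
A3 = A2; e.g. g (Adam) can still go to j. Fixed point.
From m, successor l is in the attractor (rank 1); the other successors g, k are not.

l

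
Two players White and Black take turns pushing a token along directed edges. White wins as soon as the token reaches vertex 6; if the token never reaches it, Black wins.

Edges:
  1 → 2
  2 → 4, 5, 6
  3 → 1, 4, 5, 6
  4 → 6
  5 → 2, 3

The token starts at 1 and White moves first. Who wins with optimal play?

Black

Track states (vertex, player-to-move).
A0 = {(6,White), (6,Black)}
A1: add {(2,White), (3,White), (4,White), (4,Black)}.
A2: add {(1,Black), (5,Black)}.
A3 = A2; e.g. (1,White) stays out. (1,White) never enters ⇒ Black avoids the target.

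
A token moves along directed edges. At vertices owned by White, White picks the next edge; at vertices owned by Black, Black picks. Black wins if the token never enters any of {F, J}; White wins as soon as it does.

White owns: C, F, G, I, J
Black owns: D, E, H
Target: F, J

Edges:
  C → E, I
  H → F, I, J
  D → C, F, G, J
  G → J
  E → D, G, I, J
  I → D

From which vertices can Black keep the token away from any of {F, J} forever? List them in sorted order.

A0 = {F, J}
A1: add {G} — G (White) has G→J.
A2 = A1; e.g. C (White) has no edge into A1. Fixed point.
White's attractor = {F, G, J}; Black avoids the target exactly from the complement.

C, D, E, H, I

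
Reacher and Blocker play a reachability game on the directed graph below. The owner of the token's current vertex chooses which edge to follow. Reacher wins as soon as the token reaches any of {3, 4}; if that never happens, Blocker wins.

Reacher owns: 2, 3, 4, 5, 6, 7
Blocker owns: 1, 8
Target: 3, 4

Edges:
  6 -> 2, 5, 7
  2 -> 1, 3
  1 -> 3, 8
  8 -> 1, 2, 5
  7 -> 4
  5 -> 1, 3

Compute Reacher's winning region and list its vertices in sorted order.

A0 = {3, 4}
A1: add {2, 5, 7} — 2 (Reacher) has 2→3; 5 (Reacher) has 5→3; 7 (Reacher) has 7→4.
A2: add {6} — 6 (Reacher) has 6→2.
A3 = A2; e.g. 1 (Blocker) can still go to 8. Fixed point.
Reacher's winning region = {2, 3, 4, 5, 6, 7}.

2, 3, 4, 5, 6, 7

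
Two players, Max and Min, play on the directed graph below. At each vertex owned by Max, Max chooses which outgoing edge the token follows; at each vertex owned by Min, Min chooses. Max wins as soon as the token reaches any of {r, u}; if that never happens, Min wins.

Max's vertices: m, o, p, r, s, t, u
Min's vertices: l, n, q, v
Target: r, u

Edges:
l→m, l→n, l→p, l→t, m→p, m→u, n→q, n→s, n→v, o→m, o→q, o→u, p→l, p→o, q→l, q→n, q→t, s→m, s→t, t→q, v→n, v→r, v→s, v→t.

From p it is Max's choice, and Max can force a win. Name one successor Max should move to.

o

A0 = {r, u}
A1: add {m, o} — m (Max) has m→u; o (Max) has o→u.
A2: add {p, s} — p (Max) has p→o; s (Max) has s→m.
A3 = A2; e.g. l (Min) can still go to n. Fixed point.
From p, successor o is in the attractor (rank 1); the other successor l is not.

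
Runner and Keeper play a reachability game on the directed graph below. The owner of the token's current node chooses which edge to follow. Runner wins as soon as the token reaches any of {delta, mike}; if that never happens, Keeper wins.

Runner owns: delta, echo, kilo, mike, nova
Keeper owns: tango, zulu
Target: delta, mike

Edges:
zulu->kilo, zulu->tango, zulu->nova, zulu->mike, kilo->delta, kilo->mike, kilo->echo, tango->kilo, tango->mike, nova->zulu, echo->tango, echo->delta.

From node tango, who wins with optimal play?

A0 = {delta, mike}
A1: add {echo, kilo} — kilo (Runner) has kilo→delta; echo (Runner) has echo→delta.
A2: add {tango} — tango (Keeper): all of {kilo, mike} already in.
A3 = A2; e.g. zulu (Keeper) can still go to nova. Fixed point.
tango ∈ A2, so Runner can force the target.

Runner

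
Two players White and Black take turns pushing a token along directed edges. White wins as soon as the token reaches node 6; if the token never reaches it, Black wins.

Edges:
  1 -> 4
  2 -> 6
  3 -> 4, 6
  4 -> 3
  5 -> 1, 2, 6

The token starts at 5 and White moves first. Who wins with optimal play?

Track states (vertex, player-to-move).
A0 = {(6,White), (6,Black)}
A1: add {(2,White), (2,Black), (3,White), (5,White)}.
(5,White) ∈ A1 ⇒ White forces the target.

White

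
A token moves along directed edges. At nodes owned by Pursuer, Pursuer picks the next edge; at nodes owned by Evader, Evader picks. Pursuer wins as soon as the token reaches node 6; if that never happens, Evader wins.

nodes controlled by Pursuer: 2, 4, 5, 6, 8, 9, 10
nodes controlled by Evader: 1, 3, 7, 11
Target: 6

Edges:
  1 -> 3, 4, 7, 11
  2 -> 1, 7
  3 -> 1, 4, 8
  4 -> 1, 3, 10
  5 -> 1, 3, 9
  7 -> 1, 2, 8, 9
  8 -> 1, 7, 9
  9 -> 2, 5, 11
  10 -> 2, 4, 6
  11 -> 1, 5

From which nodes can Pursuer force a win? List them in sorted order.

A0 = {6}
A1: add {10} — 10 (Pursuer) has 10→6.
A2: add {4} — 4 (Pursuer) has 4→10.
A3 = A2; e.g. 1 (Evader) can still go to 3. Fixed point.
Pursuer's winning region = {4, 6, 10}.

4, 6, 10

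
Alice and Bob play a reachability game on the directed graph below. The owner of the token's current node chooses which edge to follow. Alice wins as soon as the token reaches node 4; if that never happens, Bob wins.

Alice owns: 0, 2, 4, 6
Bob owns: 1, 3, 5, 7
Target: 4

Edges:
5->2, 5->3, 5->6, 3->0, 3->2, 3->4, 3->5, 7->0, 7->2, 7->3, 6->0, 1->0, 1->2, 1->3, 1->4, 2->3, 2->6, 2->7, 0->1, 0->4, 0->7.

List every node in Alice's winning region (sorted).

A0 = {4}
A1: add {0} — 0 (Alice) has 0→4.
A2: add {6} — 6 (Alice) has 6→0.
A3: add {2} — 2 (Alice) has 2→6.
A4 = A3; e.g. 1 (Bob) can still go to 3. Fixed point.
Alice's winning region = {0, 2, 4, 6}.

0, 2, 4, 6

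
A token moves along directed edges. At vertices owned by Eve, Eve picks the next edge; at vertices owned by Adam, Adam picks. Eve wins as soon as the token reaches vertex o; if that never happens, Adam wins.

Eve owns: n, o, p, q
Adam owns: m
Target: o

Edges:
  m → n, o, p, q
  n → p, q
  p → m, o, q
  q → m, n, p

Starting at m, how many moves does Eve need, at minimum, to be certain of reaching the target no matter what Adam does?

A0 = {o}
A1: add {p} — p (Eve) has p→o.
A2: add {n, q} — n (Eve) has n→p; q (Eve) has q→p.
A3: add {m} — m (Adam): all of {n, o, p, q} already in.
A3 = all vertices. Fixed point.
m enters the attractor at level 3, so Eve can force the target in 3 moves from there.

3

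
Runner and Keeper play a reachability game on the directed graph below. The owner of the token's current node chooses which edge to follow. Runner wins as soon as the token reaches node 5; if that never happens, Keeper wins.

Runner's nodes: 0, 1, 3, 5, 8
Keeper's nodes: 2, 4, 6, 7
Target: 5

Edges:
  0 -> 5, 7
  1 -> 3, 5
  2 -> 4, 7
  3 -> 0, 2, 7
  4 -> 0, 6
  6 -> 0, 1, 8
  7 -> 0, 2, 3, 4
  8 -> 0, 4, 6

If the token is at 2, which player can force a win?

Keeper

A0 = {5}
A1: add {0, 1} — 0 (Runner) has 0→5; 1 (Runner) has 1→5.
A2: add {3, 8} — 3 (Runner) has 3→0; 8 (Runner) has 8→0.
A3: add {6} — 6 (Keeper): all of {0, 1, 8} already in.
A4: add {4} — 4 (Keeper): all of {0, 6} already in.
A5 = A4; e.g. 2 (Keeper) can still go to 7. Fixed point.
2 never enters the attractor, so Keeper can avoid the target forever.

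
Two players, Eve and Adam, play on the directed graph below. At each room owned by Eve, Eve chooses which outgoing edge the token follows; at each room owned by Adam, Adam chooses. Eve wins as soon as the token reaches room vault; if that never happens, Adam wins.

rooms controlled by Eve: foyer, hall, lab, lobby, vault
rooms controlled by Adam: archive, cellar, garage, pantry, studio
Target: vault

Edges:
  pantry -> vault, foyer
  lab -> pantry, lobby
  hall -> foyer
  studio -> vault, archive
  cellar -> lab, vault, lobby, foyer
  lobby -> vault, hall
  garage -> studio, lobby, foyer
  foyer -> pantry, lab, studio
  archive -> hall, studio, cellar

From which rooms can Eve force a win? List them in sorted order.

cellar, foyer, hall, lab, lobby, pantry, vault

A0 = {vault}
A1: add {lobby} — lobby (Eve) has lobby→vault.
A2: add {lab} — lab (Eve) has lab→lobby.
A3: add {foyer} — foyer (Eve) has foyer→lab.
A4: add {cellar, hall, pantry} — pantry (Adam): all of {vault, foyer} already in; hall (Eve) has hall→foyer; cellar (Adam): all of {lab, vault, lobby, foyer} already in.
A5 = A4; e.g. studio (Adam) can still go to archive. Fixed point.
Eve's winning region = {cellar, foyer, hall, lab, lobby, pantry, vault}.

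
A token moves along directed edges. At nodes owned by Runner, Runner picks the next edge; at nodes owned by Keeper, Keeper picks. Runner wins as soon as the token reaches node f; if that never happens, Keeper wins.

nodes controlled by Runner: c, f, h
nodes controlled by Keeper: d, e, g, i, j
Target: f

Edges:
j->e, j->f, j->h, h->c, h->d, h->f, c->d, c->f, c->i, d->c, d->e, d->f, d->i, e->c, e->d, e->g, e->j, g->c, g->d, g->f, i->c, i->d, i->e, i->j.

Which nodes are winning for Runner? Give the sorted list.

c, f, h

A0 = {f}
A1: add {c, h} — c (Runner) has c→f; h (Runner) has h→f.
A2 = A1; e.g. d (Keeper) can still go to e. Fixed point.
Runner's winning region = {c, f, h}.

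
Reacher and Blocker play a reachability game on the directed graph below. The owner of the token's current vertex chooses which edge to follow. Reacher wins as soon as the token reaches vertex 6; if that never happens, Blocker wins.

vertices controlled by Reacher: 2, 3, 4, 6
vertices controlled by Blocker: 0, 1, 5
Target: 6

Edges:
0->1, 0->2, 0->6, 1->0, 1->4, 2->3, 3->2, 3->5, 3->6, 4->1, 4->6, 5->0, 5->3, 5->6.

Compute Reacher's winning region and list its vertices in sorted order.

2, 3, 4, 6

A0 = {6}
A1: add {3, 4} — 3 (Reacher) has 3→6; 4 (Reacher) has 4→6.
A2: add {2} — 2 (Reacher) has 2→3.
A3 = A2; e.g. 0 (Blocker) can still go to 1. Fixed point.
Reacher's winning region = {2, 3, 4, 6}.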